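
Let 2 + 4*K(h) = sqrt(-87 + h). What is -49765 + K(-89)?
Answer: -99531/2 + I*sqrt(11) ≈ -49766.0 + 3.3166*I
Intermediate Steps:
K(h) = -1/2 + sqrt(-87 + h)/4
-49765 + K(-89) = -49765 + (-1/2 + sqrt(-87 - 89)/4) = -49765 + (-1/2 + sqrt(-176)/4) = -49765 + (-1/2 + (4*I*sqrt(11))/4) = -49765 + (-1/2 + I*sqrt(11)) = -99531/2 + I*sqrt(11)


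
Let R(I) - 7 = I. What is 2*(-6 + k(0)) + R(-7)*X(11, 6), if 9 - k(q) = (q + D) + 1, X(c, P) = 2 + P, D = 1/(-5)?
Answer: 22/5 ≈ 4.4000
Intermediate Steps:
D = -⅕ ≈ -0.20000
R(I) = 7 + I
k(q) = 41/5 - q (k(q) = 9 - ((q - ⅕) + 1) = 9 - ((-⅕ + q) + 1) = 9 - (⅘ + q) = 9 + (-⅘ - q) = 41/5 - q)
2*(-6 + k(0)) + R(-7)*X(11, 6) = 2*(-6 + (41/5 - 1*0)) + (7 - 7)*(2 + 6) = 2*(-6 + (41/5 + 0)) + 0*8 = 2*(-6 + 41/5) + 0 = 2*(11/5) + 0 = 22/5 + 0 = 22/5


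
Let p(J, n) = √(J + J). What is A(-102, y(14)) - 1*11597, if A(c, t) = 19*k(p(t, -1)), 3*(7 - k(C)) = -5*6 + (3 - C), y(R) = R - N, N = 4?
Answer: -11293 + 38*√5/3 ≈ -11265.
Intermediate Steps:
y(R) = -4 + R (y(R) = R - 1*4 = R - 4 = -4 + R)
p(J, n) = √2*√J (p(J, n) = √(2*J) = √2*√J)
k(C) = 16 + C/3 (k(C) = 7 - (-5*6 + (3 - C))/3 = 7 - (-30 + (3 - C))/3 = 7 - (-27 - C)/3 = 7 + (9 + C/3) = 16 + C/3)
A(c, t) = 304 + 19*√2*√t/3 (A(c, t) = 19*(16 + (√2*√t)/3) = 19*(16 + √2*√t/3) = 304 + 19*√2*√t/3)
A(-102, y(14)) - 1*11597 = (304 + 19*√2*√(-4 + 14)/3) - 1*11597 = (304 + 19*√2*√10/3) - 11597 = (304 + 38*√5/3) - 11597 = -11293 + 38*√5/3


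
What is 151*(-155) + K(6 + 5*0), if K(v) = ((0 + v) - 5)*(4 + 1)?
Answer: -23400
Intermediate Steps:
K(v) = -25 + 5*v (K(v) = (v - 5)*5 = (-5 + v)*5 = -25 + 5*v)
151*(-155) + K(6 + 5*0) = 151*(-155) + (-25 + 5*(6 + 5*0)) = -23405 + (-25 + 5*(6 + 0)) = -23405 + (-25 + 5*6) = -23405 + (-25 + 30) = -23405 + 5 = -23400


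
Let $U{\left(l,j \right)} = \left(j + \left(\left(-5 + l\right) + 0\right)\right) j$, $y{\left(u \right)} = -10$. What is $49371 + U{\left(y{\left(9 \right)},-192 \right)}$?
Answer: $89115$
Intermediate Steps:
$U{\left(l,j \right)} = j \left(-5 + j + l\right)$ ($U{\left(l,j \right)} = \left(j + \left(-5 + l\right)\right) j = \left(-5 + j + l\right) j = j \left(-5 + j + l\right)$)
$49371 + U{\left(y{\left(9 \right)},-192 \right)} = 49371 - 192 \left(-5 - 192 - 10\right) = 49371 - -39744 = 49371 + 39744 = 89115$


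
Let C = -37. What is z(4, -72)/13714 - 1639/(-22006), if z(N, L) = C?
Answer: 5415756/75447571 ≈ 0.071782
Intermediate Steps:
z(N, L) = -37
z(4, -72)/13714 - 1639/(-22006) = -37/13714 - 1639/(-22006) = -37*1/13714 - 1639*(-1/22006) = -37/13714 + 1639/22006 = 5415756/75447571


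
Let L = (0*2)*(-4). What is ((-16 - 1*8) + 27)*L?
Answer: 0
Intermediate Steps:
L = 0 (L = 0*(-4) = 0)
((-16 - 1*8) + 27)*L = ((-16 - 1*8) + 27)*0 = ((-16 - 8) + 27)*0 = (-24 + 27)*0 = 3*0 = 0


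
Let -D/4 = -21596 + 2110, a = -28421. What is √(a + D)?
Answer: √49523 ≈ 222.54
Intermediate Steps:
D = 77944 (D = -4*(-21596 + 2110) = -4*(-19486) = 77944)
√(a + D) = √(-28421 + 77944) = √49523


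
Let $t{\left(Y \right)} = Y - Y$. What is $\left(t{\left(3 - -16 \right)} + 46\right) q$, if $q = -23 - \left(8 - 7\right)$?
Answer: $-1104$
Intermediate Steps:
$t{\left(Y \right)} = 0$
$q = -24$ ($q = -23 - 1 = -24$)
$\left(t{\left(3 - -16 \right)} + 46\right) q = \left(0 + 46\right) \left(-24\right) = 46 \left(-24\right) = -1104$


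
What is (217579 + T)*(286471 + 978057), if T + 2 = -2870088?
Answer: -3354174429808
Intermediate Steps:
T = -2870090 (T = -2 - 2870088 = -2870090)
(217579 + T)*(286471 + 978057) = (217579 - 2870090)*(286471 + 978057) = -2652511*1264528 = -3354174429808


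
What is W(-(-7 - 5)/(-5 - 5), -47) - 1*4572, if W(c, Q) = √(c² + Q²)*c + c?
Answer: -22866/5 - 6*√55261/25 ≈ -4629.6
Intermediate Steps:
W(c, Q) = c + c*√(Q² + c²) (W(c, Q) = √(Q² + c²)*c + c = c*√(Q² + c²) + c = c + c*√(Q² + c²))
W(-(-7 - 5)/(-5 - 5), -47) - 1*4572 = (-(-7 - 5)/(-5 - 5))*(1 + √((-47)² + (-(-7 - 5)/(-5 - 5))²)) - 1*4572 = (-(-12)/(-10))*(1 + √(2209 + (-(-12)/(-10))²)) - 4572 = (-(-12)*(-1)/10)*(1 + √(2209 + (-(-12)*(-1)/10)²)) - 4572 = (-1*6/5)*(1 + √(2209 + (-1*6/5)²)) - 4572 = -6*(1 + √(2209 + (-6/5)²))/5 - 4572 = -6*(1 + √(2209 + 36/25))/5 - 4572 = -6*(1 + √(55261/25))/5 - 4572 = -6*(1 + √55261/5)/5 - 4572 = (-6/5 - 6*√55261/25) - 4572 = -22866/5 - 6*√55261/25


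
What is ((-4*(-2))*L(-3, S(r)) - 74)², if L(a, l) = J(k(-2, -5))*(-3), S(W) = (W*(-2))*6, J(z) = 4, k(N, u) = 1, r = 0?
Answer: 28900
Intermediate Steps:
S(W) = -12*W (S(W) = -2*W*6 = -12*W)
L(a, l) = -12 (L(a, l) = 4*(-3) = -12)
((-4*(-2))*L(-3, S(r)) - 74)² = (-4*(-2)*(-12) - 74)² = (8*(-12) - 74)² = (-96 - 74)² = (-170)² = 28900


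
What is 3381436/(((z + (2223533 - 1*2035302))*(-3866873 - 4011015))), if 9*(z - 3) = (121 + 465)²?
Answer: -7608231/4012803138944 ≈ -1.8960e-6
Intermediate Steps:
z = 343423/9 (z = 3 + (121 + 465)²/9 = 3 + (⅑)*586² = 3 + (⅑)*343396 = 3 + 343396/9 = 343423/9 ≈ 38158.)
3381436/(((z + (2223533 - 1*2035302))*(-3866873 - 4011015))) = 3381436/(((343423/9 + (2223533 - 1*2035302))*(-3866873 - 4011015))) = 3381436/(((343423/9 + (2223533 - 2035302))*(-7877888))) = 3381436/(((343423/9 + 188231)*(-7877888))) = 3381436/(((2037502/9)*(-7877888))) = 3381436/(-16051212555776/9) = 3381436*(-9/16051212555776) = -7608231/4012803138944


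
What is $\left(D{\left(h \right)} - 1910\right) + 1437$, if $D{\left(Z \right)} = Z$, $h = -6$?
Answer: $-479$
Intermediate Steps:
$\left(D{\left(h \right)} - 1910\right) + 1437 = \left(-6 - 1910\right) + 1437 = -1916 + 1437 = -479$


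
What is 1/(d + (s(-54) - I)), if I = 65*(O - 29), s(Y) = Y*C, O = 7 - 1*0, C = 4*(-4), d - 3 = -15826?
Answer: -1/13529 ≈ -7.3915e-5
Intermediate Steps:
d = -15823 (d = 3 - 15826 = -15823)
C = -16
O = 7 (O = 7 + 0 = 7)
s(Y) = -16*Y (s(Y) = Y*(-16) = -16*Y)
I = -1430 (I = 65*(7 - 29) = 65*(-22) = -1430)
1/(d + (s(-54) - I)) = 1/(-15823 + (-16*(-54) - 1*(-1430))) = 1/(-15823 + (864 + 1430)) = 1/(-15823 + 2294) = 1/(-13529) = -1/13529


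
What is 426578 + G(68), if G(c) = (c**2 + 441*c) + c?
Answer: 461258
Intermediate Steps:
G(c) = c**2 + 442*c
426578 + G(68) = 426578 + 68*(442 + 68) = 426578 + 68*510 = 426578 + 34680 = 461258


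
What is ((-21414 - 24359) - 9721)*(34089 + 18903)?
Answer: -2940738048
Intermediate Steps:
((-21414 - 24359) - 9721)*(34089 + 18903) = (-45773 - 9721)*52992 = -55494*52992 = -2940738048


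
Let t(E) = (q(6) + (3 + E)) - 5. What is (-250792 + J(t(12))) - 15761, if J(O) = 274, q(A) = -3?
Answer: -266279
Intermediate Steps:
t(E) = -5 + E (t(E) = (-3 + (3 + E)) - 5 = E - 5 = -5 + E)
(-250792 + J(t(12))) - 15761 = (-250792 + 274) - 15761 = -250518 - 15761 = -266279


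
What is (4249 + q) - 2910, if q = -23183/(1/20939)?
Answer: -485427498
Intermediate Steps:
q = -485428837 (q = -23183/1/20939 = -23183*20939 = -485428837)
(4249 + q) - 2910 = (4249 - 485428837) - 2910 = -485424588 - 2910 = -485427498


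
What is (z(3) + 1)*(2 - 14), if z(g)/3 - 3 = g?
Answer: -228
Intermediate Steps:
z(g) = 9 + 3*g
(z(3) + 1)*(2 - 14) = ((9 + 3*3) + 1)*(2 - 14) = ((9 + 9) + 1)*(-12) = (18 + 1)*(-12) = 19*(-12) = -228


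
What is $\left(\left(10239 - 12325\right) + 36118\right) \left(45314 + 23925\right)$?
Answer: $2356341648$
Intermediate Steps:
$\left(\left(10239 - 12325\right) + 36118\right) \left(45314 + 23925\right) = \left(\left(10239 - 12325\right) + 36118\right) 69239 = \left(-2086 + 36118\right) 69239 = 34032 \cdot 69239 = 2356341648$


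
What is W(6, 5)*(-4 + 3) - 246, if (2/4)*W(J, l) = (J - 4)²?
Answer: -254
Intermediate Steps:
W(J, l) = 2*(-4 + J)² (W(J, l) = 2*(J - 4)² = 2*(-4 + J)²)
W(6, 5)*(-4 + 3) - 246 = (2*(-4 + 6)²)*(-4 + 3) - 246 = (2*2²)*(-1) - 246 = (2*4)*(-1) - 246 = 8*(-1) - 246 = -8 - 246 = -254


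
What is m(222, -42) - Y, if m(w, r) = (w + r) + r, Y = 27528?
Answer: -27390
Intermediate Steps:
m(w, r) = w + 2*r (m(w, r) = (r + w) + r = w + 2*r)
m(222, -42) - Y = (222 + 2*(-42)) - 1*27528 = (222 - 84) - 27528 = 138 - 27528 = -27390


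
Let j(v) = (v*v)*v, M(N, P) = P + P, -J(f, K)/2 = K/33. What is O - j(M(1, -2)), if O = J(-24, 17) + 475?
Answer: 17753/33 ≈ 537.97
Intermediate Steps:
J(f, K) = -2*K/33
M(N, P) = 2*P
O = 15641/33 (O = -2/33*17 + 475 = -34/33 + 475 = 15641/33 ≈ 473.97)
j(v) = v**3 (j(v) = v**2*v = v**3)
O - j(M(1, -2)) = 15641/33 - (2*(-2))**3 = 15641/33 - 1*(-4)**3 = 15641/33 - 1*(-64) = 15641/33 + 64 = 17753/33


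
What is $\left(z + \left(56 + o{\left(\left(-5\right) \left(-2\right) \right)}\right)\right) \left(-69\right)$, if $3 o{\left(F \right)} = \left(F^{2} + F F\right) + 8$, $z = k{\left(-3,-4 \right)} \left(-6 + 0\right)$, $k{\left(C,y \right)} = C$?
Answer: $-9890$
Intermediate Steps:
$z = 18$ ($z = - 3 \left(-6 + 0\right) = \left(-3\right) \left(-6\right) = 18$)
$o{\left(F \right)} = \frac{8}{3} + \frac{2 F^{2}}{3}$ ($o{\left(F \right)} = \frac{\left(F^{2} + F F\right) + 8}{3} = \frac{\left(F^{2} + F^{2}\right) + 8}{3} = \frac{2 F^{2} + 8}{3} = \frac{8 + 2 F^{2}}{3} = \frac{8}{3} + \frac{2 F^{2}}{3}$)
$\left(z + \left(56 + o{\left(\left(-5\right) \left(-2\right) \right)}\right)\right) \left(-69\right) = \left(18 + \left(56 + \left(\frac{8}{3} + \frac{2 \left(\left(-5\right) \left(-2\right)\right)^{2}}{3}\right)\right)\right) \left(-69\right) = \left(18 + \left(56 + \left(\frac{8}{3} + \frac{2 \cdot 10^{2}}{3}\right)\right)\right) \left(-69\right) = \left(18 + \left(56 + \left(\frac{8}{3} + \frac{2}{3} \cdot 100\right)\right)\right) \left(-69\right) = \left(18 + \left(56 + \left(\frac{8}{3} + \frac{200}{3}\right)\right)\right) \left(-69\right) = \left(18 + \left(56 + \frac{208}{3}\right)\right) \left(-69\right) = \left(18 + \frac{376}{3}\right) \left(-69\right) = \frac{430}{3} \left(-69\right) = -9890$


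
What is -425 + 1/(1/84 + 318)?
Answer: -11352941/26713 ≈ -425.00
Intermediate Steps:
-425 + 1/(1/84 + 318) = -425 + 1/(26713/84) = -425 + 84/26713 = -11352941/26713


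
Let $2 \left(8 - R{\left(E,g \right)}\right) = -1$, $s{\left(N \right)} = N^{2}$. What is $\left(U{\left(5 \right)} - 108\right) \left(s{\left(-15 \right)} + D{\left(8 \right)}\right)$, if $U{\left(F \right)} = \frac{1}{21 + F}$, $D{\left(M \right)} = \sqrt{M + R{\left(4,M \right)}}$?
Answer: $- \frac{631575}{26} - \frac{2807 \sqrt{66}}{52} \approx -24730.0$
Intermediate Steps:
$R{\left(E,g \right)} = \frac{17}{2}$ ($R{\left(E,g \right)} = 8 - - \frac{1}{2} = 8 + \frac{1}{2} = \frac{17}{2}$)
$D{\left(M \right)} = \sqrt{\frac{17}{2} + M}$ ($D{\left(M \right)} = \sqrt{M + \frac{17}{2}} = \sqrt{\frac{17}{2} + M}$)
$\left(U{\left(5 \right)} - 108\right) \left(s{\left(-15 \right)} + D{\left(8 \right)}\right) = \left(\frac{1}{21 + 5} - 108\right) \left(\left(-15\right)^{2} + \frac{\sqrt{34 + 4 \cdot 8}}{2}\right) = \left(\frac{1}{26} - 108\right) \left(225 + \frac{\sqrt{34 + 32}}{2}\right) = \left(\frac{1}{26} - 108\right) \left(225 + \frac{\sqrt{66}}{2}\right) = - \frac{2807 \left(225 + \frac{\sqrt{66}}{2}\right)}{26} = - \frac{631575}{26} - \frac{2807 \sqrt{66}}{52}$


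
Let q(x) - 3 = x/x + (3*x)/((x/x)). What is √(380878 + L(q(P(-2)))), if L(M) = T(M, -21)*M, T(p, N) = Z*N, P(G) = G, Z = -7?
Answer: 2*√95146 ≈ 616.92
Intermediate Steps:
T(p, N) = -7*N
q(x) = 4 + 3*x (q(x) = 3 + (x/x + (3*x)/((x/x))) = 3 + (1 + (3*x)/1) = 3 + (1 + (3*x)*1) = 3 + (1 + 3*x) = 4 + 3*x)
L(M) = 147*M (L(M) = (-7*(-21))*M = 147*M)
√(380878 + L(q(P(-2)))) = √(380878 + 147*(4 + 3*(-2))) = √(380878 + 147*(4 - 6)) = √(380878 + 147*(-2)) = √(380878 - 294) = √380584 = 2*√95146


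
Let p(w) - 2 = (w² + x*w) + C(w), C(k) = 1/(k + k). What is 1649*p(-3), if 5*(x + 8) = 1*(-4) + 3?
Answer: 1752887/30 ≈ 58430.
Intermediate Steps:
x = -41/5 (x = -8 + (1*(-4) + 3)/5 = -8 + (-4 + 3)/5 = -8 + (⅕)*(-1) = -8 - ⅕ = -41/5 ≈ -8.2000)
C(k) = 1/(2*k)
p(w) = 2 + w² + 1/(2*w) - 41*w/5 (p(w) = 2 + ((w² - 41*w/5) + 1/(2*w)) = 2 + (w² + 1/(2*w) - 41*w/5) = 2 + w² + 1/(2*w) - 41*w/5)
1649*p(-3) = 1649*(2 + (-3)² + (½)/(-3) - 41/5*(-3)) = 1649*(2 + 9 + (½)*(-⅓) + 123/5) = 1649*(2 + 9 - ⅙ + 123/5) = 1649*(1063/30) = 1752887/30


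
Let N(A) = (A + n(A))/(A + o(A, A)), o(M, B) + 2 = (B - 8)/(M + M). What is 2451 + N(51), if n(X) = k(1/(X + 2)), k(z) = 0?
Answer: 12360693/5041 ≈ 2452.0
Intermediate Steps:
o(M, B) = -2 + (-8 + B)/(2*M) (o(M, B) = -2 + (B - 8)/(M + M) = -2 + (-8 + B)/((2*M)) = -2 + (-8 + B)*(1/(2*M)) = -2 + (-8 + B)/(2*M))
n(X) = 0
N(A) = A/(A + (-8 - 3*A)/(2*A)) (N(A) = (A + 0)/(A + (-8 + A - 4*A)/(2*A)) = A/(A + (-8 - 3*A)/(2*A)))
2451 + N(51) = 2451 + 2*51**2/(-8 - 3*51 + 2*51**2) = 2451 + 2*2601/(-8 - 153 + 2*2601) = 2451 + 2*2601/(-8 - 153 + 5202) = 2451 + 2*2601/5041 = 2451 + 2*2601*(1/5041) = 2451 + 5202/5041 = 12360693/5041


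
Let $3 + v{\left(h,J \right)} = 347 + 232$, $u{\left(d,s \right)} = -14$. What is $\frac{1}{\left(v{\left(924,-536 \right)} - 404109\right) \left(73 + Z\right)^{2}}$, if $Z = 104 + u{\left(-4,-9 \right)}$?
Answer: $- \frac{1}{10721468277} \approx -9.3271 \cdot 10^{-11}$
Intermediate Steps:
$v{\left(h,J \right)} = 576$ ($v{\left(h,J \right)} = -3 + \left(347 + 232\right) = -3 + 579 = 576$)
$Z = 90$ ($Z = 104 - 14 = 90$)
$\frac{1}{\left(v{\left(924,-536 \right)} - 404109\right) \left(73 + Z\right)^{2}} = \frac{1}{\left(576 - 404109\right) \left(73 + 90\right)^{2}} = \frac{1}{\left(-403533\right) 163^{2}} = - \frac{1}{403533 \cdot 26569} = \left(- \frac{1}{403533}\right) \frac{1}{26569} = - \frac{1}{10721468277}$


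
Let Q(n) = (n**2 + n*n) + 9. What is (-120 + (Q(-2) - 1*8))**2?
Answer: 12321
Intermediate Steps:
Q(n) = 9 + 2*n**2 (Q(n) = (n**2 + n**2) + 9 = 2*n**2 + 9 = 9 + 2*n**2)
(-120 + (Q(-2) - 1*8))**2 = (-120 + ((9 + 2*(-2)**2) - 1*8))**2 = (-120 + ((9 + 2*4) - 8))**2 = (-120 + ((9 + 8) - 8))**2 = (-120 + (17 - 8))**2 = (-120 + 9)**2 = (-111)**2 = 12321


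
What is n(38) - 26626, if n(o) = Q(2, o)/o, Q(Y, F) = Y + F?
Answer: -505874/19 ≈ -26625.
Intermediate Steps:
Q(Y, F) = F + Y
n(o) = (2 + o)/o (n(o) = (o + 2)/o = (2 + o)/o)
n(38) - 26626 = (2 + 38)/38 - 26626 = (1/38)*40 - 26626 = 20/19 - 26626 = -505874/19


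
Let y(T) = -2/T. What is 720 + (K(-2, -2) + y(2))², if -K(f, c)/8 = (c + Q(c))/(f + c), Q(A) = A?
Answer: 801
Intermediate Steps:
K(f, c) = -16*c/(c + f) (K(f, c) = -8*(c + c)/(f + c) = -8*2*c/(c + f) = -16*c/(c + f))
720 + (K(-2, -2) + y(2))² = 720 + (-16*(-2)/(-2 - 2) - 2/2)² = 720 + (-16*(-2)/(-4) - 2*½)² = 720 + (-16*(-2)*(-¼) - 1)² = 720 + (-8 - 1)² = 720 + (-9)² = 720 + 81 = 801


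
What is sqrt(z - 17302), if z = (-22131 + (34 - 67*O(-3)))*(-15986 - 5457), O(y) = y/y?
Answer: 5*sqrt(19009814) ≈ 21800.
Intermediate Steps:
O(y) = 1
z = 475262652 (z = (-22131 + (34 - 67*1))*(-15986 - 5457) = (-22131 + (34 - 67))*(-21443) = (-22131 - 33)*(-21443) = -22164*(-21443) = 475262652)
sqrt(z - 17302) = sqrt(475262652 - 17302) = sqrt(475245350) = 5*sqrt(19009814)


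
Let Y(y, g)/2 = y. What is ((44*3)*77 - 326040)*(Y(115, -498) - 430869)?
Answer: 136028524764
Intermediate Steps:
Y(y, g) = 2*y
((44*3)*77 - 326040)*(Y(115, -498) - 430869) = ((44*3)*77 - 326040)*(2*115 - 430869) = (132*77 - 326040)*(230 - 430869) = (10164 - 326040)*(-430639) = -315876*(-430639) = 136028524764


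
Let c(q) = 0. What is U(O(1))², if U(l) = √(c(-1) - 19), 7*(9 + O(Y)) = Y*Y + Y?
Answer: -19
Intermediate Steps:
O(Y) = -9 + Y/7 + Y²/7 (O(Y) = -9 + (Y*Y + Y)/7 = -9 + (Y² + Y)/7 = -9 + (Y + Y²)/7 = -9 + (Y/7 + Y²/7) = -9 + Y/7 + Y²/7)
U(l) = I*√19 (U(l) = √(0 - 19) = √(-19) = I*√19)
U(O(1))² = (I*√19)² = -19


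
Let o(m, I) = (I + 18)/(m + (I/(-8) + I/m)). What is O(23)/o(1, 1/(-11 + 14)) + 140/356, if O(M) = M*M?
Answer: 1474911/39160 ≈ 37.664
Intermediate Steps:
O(M) = M²
o(m, I) = (18 + I)/(m - I/8 + I/m) (o(m, I) = (18 + I)/(m + (I*(-⅛) + I/m)) = (18 + I)/(m + (-I/8 + I/m)) = (18 + I)/(m - I/8 + I/m))
O(23)/o(1, 1/(-11 + 14)) + 140/356 = 23²/((8*1*(18 + 1/(-11 + 14))/(8/(-11 + 14) + 8*1² - 1*1/(-11 + 14)))) + 140/356 = 529/((8*1*(18 + 1/3)/(8/3 + 8*1 - 1*1/3))) + 140*(1/356) = 529/((8*1*(18 + ⅓)/(8*(⅓) + 8 - 1*⅓*1))) + 35/89 = 529/((8*1*(55/3)/(8/3 + 8 - ⅓))) + 35/89 = 529/((8*1*(55/3)/(31/3))) + 35/89 = 529/((8*1*(3/31)*(55/3))) + 35/89 = 529/(440/31) + 35/89 = 529*(31/440) + 35/89 = 16399/440 + 35/89 = 1474911/39160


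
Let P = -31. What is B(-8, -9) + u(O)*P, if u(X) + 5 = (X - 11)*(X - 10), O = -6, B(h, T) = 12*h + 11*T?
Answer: -8472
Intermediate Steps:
B(h, T) = 11*T + 12*h
u(X) = -5 + (-11 + X)*(-10 + X) (u(X) = -5 + (X - 11)*(X - 10) = -5 + (-11 + X)*(-10 + X))
B(-8, -9) + u(O)*P = (11*(-9) + 12*(-8)) + (105 + (-6)**2 - 21*(-6))*(-31) = (-99 - 96) + (105 + 36 + 126)*(-31) = -195 + 267*(-31) = -195 - 8277 = -8472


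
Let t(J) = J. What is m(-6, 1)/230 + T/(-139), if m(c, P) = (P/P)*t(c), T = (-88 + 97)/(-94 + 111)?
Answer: -8124/271745 ≈ -0.029896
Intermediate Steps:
T = 9/17 ≈ 0.52941
m(c, P) = c (m(c, P) = (P/P)*c = 1*c = c)
m(-6, 1)/230 + T/(-139) = -6/230 + (9/17)/(-139) = -6*1/230 + (9/17)*(-1/139) = -3/115 - 9/2363 = -8124/271745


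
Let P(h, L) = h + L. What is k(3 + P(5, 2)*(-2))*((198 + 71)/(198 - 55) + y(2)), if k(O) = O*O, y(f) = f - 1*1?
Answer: 4532/13 ≈ 348.62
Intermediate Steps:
P(h, L) = L + h
y(f) = -1 + f (y(f) = f - 1 = -1 + f)
k(O) = O**2
k(3 + P(5, 2)*(-2))*((198 + 71)/(198 - 55) + y(2)) = (3 + (2 + 5)*(-2))**2*((198 + 71)/(198 - 55) + (-1 + 2)) = (3 + 7*(-2))**2*(269/143 + 1) = (3 - 14)**2*(269*(1/143) + 1) = (-11)**2*(269/143 + 1) = 121*(412/143) = 4532/13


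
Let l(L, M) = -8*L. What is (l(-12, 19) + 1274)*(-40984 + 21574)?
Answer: -26591700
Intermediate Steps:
(l(-12, 19) + 1274)*(-40984 + 21574) = (-8*(-12) + 1274)*(-40984 + 21574) = (96 + 1274)*(-19410) = 1370*(-19410) = -26591700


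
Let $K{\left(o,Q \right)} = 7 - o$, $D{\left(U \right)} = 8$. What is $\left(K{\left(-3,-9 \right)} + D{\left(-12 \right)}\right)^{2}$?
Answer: $324$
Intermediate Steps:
$\left(K{\left(-3,-9 \right)} + D{\left(-12 \right)}\right)^{2} = \left(\left(7 - -3\right) + 8\right)^{2} = \left(\left(7 + 3\right) + 8\right)^{2} = \left(10 + 8\right)^{2} = 18^{2} = 324$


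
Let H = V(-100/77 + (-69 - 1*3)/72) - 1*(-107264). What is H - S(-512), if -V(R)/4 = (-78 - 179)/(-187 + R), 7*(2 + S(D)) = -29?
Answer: 2736108281/25508 ≈ 1.0726e+5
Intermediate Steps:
S(D) = -43/7 (S(D) = -2 + (1/7)*(-29) = -2 - 29/7 = -43/7)
V(R) = 1028/(-187 + R) (V(R) = -4*(-78 - 179)/(-187 + R) = -(-1028)/(-187 + R) = 1028/(-187 + R))
H = 390850227/3644 (H = 1028/(-187 + (-100/77 + (-69 - 1*3)/72)) - 1*(-107264) = 1028/(-187 + (-100*1/77 + (-69 - 3)*(1/72))) + 107264 = 1028/(-187 + (-100/77 - 72*1/72)) + 107264 = 1028/(-187 + (-100/77 - 1)) + 107264 = 1028/(-187 - 177/77) + 107264 = 1028/(-14576/77) + 107264 = 1028*(-77/14576) + 107264 = -19789/3644 + 107264 = 390850227/3644 ≈ 1.0726e+5)
H - S(-512) = 390850227/3644 - 1*(-43/7) = 390850227/3644 + 43/7 = 2736108281/25508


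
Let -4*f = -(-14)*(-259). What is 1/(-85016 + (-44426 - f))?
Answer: -2/260697 ≈ -7.6717e-6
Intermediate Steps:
f = 1813/2 (f = -(-1)*(-14*(-259))/4 = -(-1)*3626/4 = -¼*(-3626) = 1813/2 ≈ 906.50)
1/(-85016 + (-44426 - f)) = 1/(-85016 + (-44426 - 1*1813/2)) = 1/(-85016 + (-44426 - 1813/2)) = 1/(-85016 - 90665/2) = 1/(-260697/2) = -2/260697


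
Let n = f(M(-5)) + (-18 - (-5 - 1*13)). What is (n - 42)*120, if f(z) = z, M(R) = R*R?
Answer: -2040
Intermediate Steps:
M(R) = R**2
n = 25 (n = (-5)**2 + (-18 - (-5 - 1*13)) = 25 + (-18 - (-5 - 13)) = 25 + (-18 - 1*(-18)) = 25 + (-18 + 18) = 25 + 0 = 25)
(n - 42)*120 = (25 - 42)*120 = -17*120 = -2040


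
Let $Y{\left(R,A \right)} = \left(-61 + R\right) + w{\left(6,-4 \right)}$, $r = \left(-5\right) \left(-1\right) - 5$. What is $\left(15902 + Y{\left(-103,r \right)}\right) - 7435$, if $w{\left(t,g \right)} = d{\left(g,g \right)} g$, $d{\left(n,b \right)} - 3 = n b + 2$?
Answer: $8219$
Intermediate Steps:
$r = 0$ ($r = 5 - 5 = 0$)
$d{\left(n,b \right)} = 5 + b n$ ($d{\left(n,b \right)} = 3 + \left(n b + 2\right) = 3 + \left(b n + 2\right) = 3 + \left(2 + b n\right) = 5 + b n$)
$w{\left(t,g \right)} = g \left(5 + g^{2}\right)$ ($w{\left(t,g \right)} = \left(5 + g g\right) g = \left(5 + g^{2}\right) g = g \left(5 + g^{2}\right)$)
$Y{\left(R,A \right)} = -145 + R$ ($Y{\left(R,A \right)} = \left(-61 + R\right) - 4 \left(5 + \left(-4\right)^{2}\right) = \left(-61 + R\right) - 4 \left(5 + 16\right) = \left(-61 + R\right) - 84 = -145 + R$)
$\left(15902 + Y{\left(-103,r \right)}\right) - 7435 = \left(15902 - 248\right) - 7435 = 15654 - 7435 = 8219$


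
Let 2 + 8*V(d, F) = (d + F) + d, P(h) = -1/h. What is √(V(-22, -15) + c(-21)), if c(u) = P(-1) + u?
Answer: I*√442/4 ≈ 5.256*I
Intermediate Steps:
V(d, F) = -¼ + d/4 + F/8 (V(d, F) = -¼ + ((d + F) + d)/8 = -¼ + ((F + d) + d)/8 = -¼ + (F + 2*d)/8 = -¼ + (d/4 + F/8) = -¼ + d/4 + F/8)
c(u) = 1 + u (c(u) = -1/(-1) + u = -1*(-1) + u = 1 + u)
√(V(-22, -15) + c(-21)) = √((-¼ + (¼)*(-22) + (⅛)*(-15)) + (1 - 21)) = √((-¼ - 11/2 - 15/8) - 20) = √(-61/8 - 20) = √(-221/8) = I*√442/4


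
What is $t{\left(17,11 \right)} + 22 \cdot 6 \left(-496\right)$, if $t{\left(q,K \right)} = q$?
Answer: $-65455$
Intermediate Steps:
$t{\left(17,11 \right)} + 22 \cdot 6 \left(-496\right) = 17 + 22 \cdot 6 \left(-496\right) = 17 + 132 \left(-496\right) = 17 - 65472 = -65455$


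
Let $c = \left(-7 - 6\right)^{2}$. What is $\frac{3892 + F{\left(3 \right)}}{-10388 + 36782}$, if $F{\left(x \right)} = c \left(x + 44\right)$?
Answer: $\frac{3945}{8798} \approx 0.4484$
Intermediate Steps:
$c = 169$ ($c = \left(-13\right)^{2} = 169$)
$F{\left(x \right)} = 7436 + 169 x$ ($F{\left(x \right)} = 169 \left(x + 44\right) = 169 \left(44 + x\right) = 7436 + 169 x$)
$\frac{3892 + F{\left(3 \right)}}{-10388 + 36782} = \frac{3892 + \left(7436 + 169 \cdot 3\right)}{-10388 + 36782} = \frac{3892 + \left(7436 + 507\right)}{26394} = \left(3892 + 7943\right) \frac{1}{26394} = 11835 \cdot \frac{1}{26394} = \frac{3945}{8798}$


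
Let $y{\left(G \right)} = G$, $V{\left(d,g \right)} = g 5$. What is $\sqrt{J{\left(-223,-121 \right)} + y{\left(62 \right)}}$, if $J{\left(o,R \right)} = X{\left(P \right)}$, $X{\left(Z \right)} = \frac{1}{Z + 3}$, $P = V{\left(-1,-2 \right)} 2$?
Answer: $\frac{9 \sqrt{221}}{17} \approx 7.8703$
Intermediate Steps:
$V{\left(d,g \right)} = 5 g$
$P = -20$ ($P = 5 \left(-2\right) 2 = \left(-10\right) 2 = -20$)
$X{\left(Z \right)} = \frac{1}{3 + Z}$
$J{\left(o,R \right)} = - \frac{1}{17}$ ($J{\left(o,R \right)} = \frac{1}{3 - 20} = \frac{1}{-17} = - \frac{1}{17}$)
$\sqrt{J{\left(-223,-121 \right)} + y{\left(62 \right)}} = \sqrt{- \frac{1}{17} + 62} = \sqrt{\frac{1053}{17}} = \frac{9 \sqrt{221}}{17}$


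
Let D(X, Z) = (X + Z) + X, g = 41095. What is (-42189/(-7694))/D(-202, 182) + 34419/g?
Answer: 19018745179/23397684820 ≈ 0.81285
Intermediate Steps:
D(X, Z) = Z + 2*X
(-42189/(-7694))/D(-202, 182) + 34419/g = (-42189/(-7694))/(182 + 2*(-202)) + 34419/41095 = (-42189*(-1/7694))/(182 - 404) + 34419*(1/41095) = (42189/7694)/(-222) + 34419/41095 = (42189/7694)*(-1/222) + 34419/41095 = -14063/569356 + 34419/41095 = 19018745179/23397684820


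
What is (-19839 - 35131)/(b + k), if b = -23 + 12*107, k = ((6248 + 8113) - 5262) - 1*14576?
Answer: 27485/2108 ≈ 13.038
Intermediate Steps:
k = -5477 (k = (14361 - 5262) - 14576 = 9099 - 14576 = -5477)
b = 1261 (b = -23 + 1284 = 1261)
(-19839 - 35131)/(b + k) = (-19839 - 35131)/(1261 - 5477) = -54970/(-4216) = -54970*(-1/4216) = 27485/2108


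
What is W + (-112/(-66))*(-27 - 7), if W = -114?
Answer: -5666/33 ≈ -171.70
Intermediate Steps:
W + (-112/(-66))*(-27 - 7) = -114 + (-112/(-66))*(-27 - 7) = -114 - 112*(-1/66)*(-34) = -114 + (56/33)*(-34) = -114 - 1904/33 = -5666/33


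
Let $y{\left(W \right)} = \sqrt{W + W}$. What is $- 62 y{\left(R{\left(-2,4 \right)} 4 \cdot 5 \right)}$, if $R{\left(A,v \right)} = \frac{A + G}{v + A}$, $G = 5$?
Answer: $- 124 \sqrt{15} \approx -480.25$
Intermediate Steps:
$R{\left(A,v \right)} = \frac{5 + A}{A + v}$ ($R{\left(A,v \right)} = \frac{A + 5}{v + A} = \frac{5 + A}{A + v}$)
$y{\left(W \right)} = \sqrt{2} \sqrt{W}$ ($y{\left(W \right)} = \sqrt{2 W} = \sqrt{2} \sqrt{W}$)
$- 62 y{\left(R{\left(-2,4 \right)} 4 \cdot 5 \right)} = - 62 \sqrt{2} \sqrt{\frac{5 - 2}{-2 + 4} \cdot 4 \cdot 5} = - 62 \sqrt{2} \sqrt{\frac{1}{2} \cdot 3 \cdot 4 \cdot 5} = - 62 \sqrt{2} \sqrt{\frac{3}{2} \cdot 4 \cdot 5} = - 62 \sqrt{2} \sqrt{6 \cdot 5} = - 62 \sqrt{2} \sqrt{30} = - 62 \cdot 2 \sqrt{15} = - 124 \sqrt{15}$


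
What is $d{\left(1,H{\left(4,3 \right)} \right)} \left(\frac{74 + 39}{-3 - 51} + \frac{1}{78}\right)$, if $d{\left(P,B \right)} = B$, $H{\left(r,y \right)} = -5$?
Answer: $\frac{3650}{351} \approx 10.399$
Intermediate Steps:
$d{\left(1,H{\left(4,3 \right)} \right)} \left(\frac{74 + 39}{-3 - 51} + \frac{1}{78}\right) = - 5 \left(\frac{74 + 39}{-3 - 51} + \frac{1}{78}\right) = - 5 \left(\frac{113}{-54} + \frac{1}{78}\right) = - 5 \left(113 \left(- \frac{1}{54}\right) + \frac{1}{78}\right) = - 5 \left(- \frac{113}{54} + \frac{1}{78}\right) = \left(-5\right) \left(- \frac{730}{351}\right) = \frac{3650}{351}$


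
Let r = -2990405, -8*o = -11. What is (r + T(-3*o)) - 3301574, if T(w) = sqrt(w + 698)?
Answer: -6291979 + sqrt(11102)/4 ≈ -6.2920e+6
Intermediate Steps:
o = 11/8 (o = -1/8*(-11) = 11/8 ≈ 1.3750)
T(w) = sqrt(698 + w)
(r + T(-3*o)) - 3301574 = (-2990405 + sqrt(698 - 3*11/8)) - 3301574 = (-2990405 + sqrt(698 - 33/8)) - 3301574 = (-2990405 + sqrt(5551/8)) - 3301574 = (-2990405 + sqrt(11102)/4) - 3301574 = -6291979 + sqrt(11102)/4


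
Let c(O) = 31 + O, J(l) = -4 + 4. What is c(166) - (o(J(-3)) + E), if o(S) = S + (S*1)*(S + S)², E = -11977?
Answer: 12174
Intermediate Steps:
J(l) = 0
o(S) = S + 4*S³ (o(S) = S + S*(2*S)² = S + S*(4*S²) = S + 4*S³)
c(166) - (o(J(-3)) + E) = (31 + 166) - ((0 + 4*0³) - 11977) = 197 - ((0 + 4*0) - 11977) = 197 - ((0 + 0) - 11977) = 197 - (0 - 11977) = 197 - 1*(-11977) = 197 + 11977 = 12174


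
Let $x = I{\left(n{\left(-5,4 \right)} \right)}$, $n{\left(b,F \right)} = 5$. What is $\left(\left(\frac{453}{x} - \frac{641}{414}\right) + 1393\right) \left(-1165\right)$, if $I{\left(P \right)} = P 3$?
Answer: $- \frac{685676827}{414} \approx -1.6562 \cdot 10^{6}$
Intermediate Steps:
$I{\left(P \right)} = 3 P$
$x = 15$ ($x = 3 \cdot 5 = 15$)
$\left(\left(\frac{453}{x} - \frac{641}{414}\right) + 1393\right) \left(-1165\right) = \left(\left(\frac{453}{15} - \frac{641}{414}\right) + 1393\right) \left(-1165\right) = \left(\left(453 \cdot \frac{1}{15} - \frac{641}{414}\right) + 1393\right) \left(-1165\right) = \left(\left(\frac{151}{5} - \frac{641}{414}\right) + 1393\right) \left(-1165\right) = \left(\frac{59309}{2070} + 1393\right) \left(-1165\right) = \frac{2942819}{2070} \left(-1165\right) = - \frac{685676827}{414}$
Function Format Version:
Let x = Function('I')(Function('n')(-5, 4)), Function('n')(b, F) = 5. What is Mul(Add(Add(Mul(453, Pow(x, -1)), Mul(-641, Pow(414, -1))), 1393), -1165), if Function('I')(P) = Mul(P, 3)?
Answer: Rational(-685676827, 414) ≈ -1.6562e+6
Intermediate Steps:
Function('I')(P) = Mul(3, P)
x = 15 (x = Mul(3, 5) = 15)
Mul(Add(Add(Mul(453, Pow(x, -1)), Mul(-641, Pow(414, -1))), 1393), -1165) = Mul(Add(Add(Mul(453, Pow(15, -1)), Mul(-641, Pow(414, -1))), 1393), -1165) = Mul(Add(Add(Mul(453, Rational(1, 15)), Mul(-641, Rational(1, 414))), 1393), -1165) = Mul(Add(Add(Rational(151, 5), Rational(-641, 414)), 1393), -1165) = Mul(Add(Rational(59309, 2070), 1393), -1165) = Mul(Rational(2942819, 2070), -1165) = Rational(-685676827, 414)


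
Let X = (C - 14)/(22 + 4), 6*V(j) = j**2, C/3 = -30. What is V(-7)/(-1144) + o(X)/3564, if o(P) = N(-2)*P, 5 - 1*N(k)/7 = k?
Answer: -11515/185328 ≈ -0.062133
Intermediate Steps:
C = -90 (C = 3*(-30) = -90)
V(j) = j**2/6
N(k) = 35 - 7*k
X = -4 (X = (-90 - 14)/(22 + 4) = -104/26 = -104*1/26 = -4)
o(P) = 49*P (o(P) = (35 - 7*(-2))*P = (35 + 14)*P = 49*P)
V(-7)/(-1144) + o(X)/3564 = ((1/6)*(-7)**2)/(-1144) + (49*(-4))/3564 = ((1/6)*49)*(-1/1144) - 196*1/3564 = (49/6)*(-1/1144) - 49/891 = -49/6864 - 49/891 = -11515/185328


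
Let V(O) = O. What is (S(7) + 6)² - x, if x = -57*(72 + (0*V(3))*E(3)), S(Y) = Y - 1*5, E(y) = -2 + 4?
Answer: 4168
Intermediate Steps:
E(y) = 2
S(Y) = -5 + Y (S(Y) = Y - 5 = -5 + Y)
x = -4104 (x = -57*(72 + (0*3)*2) = -57*(72 + 0*2) = -57*(72 + 0) = -57*72 = -4104)
(S(7) + 6)² - x = ((-5 + 7) + 6)² - 1*(-4104) = (2 + 6)² + 4104 = 8² + 4104 = 64 + 4104 = 4168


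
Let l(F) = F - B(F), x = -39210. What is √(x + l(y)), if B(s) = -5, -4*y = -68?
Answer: 2*I*√9797 ≈ 197.96*I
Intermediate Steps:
y = 17 (y = -¼*(-68) = 17)
l(F) = 5 + F (l(F) = F - 1*(-5) = F + 5 = 5 + F)
√(x + l(y)) = √(-39210 + (5 + 17)) = √(-39210 + 22) = √(-39188) = 2*I*√9797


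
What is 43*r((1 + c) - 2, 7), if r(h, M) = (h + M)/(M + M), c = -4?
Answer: 43/7 ≈ 6.1429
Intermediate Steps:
r(h, M) = (M + h)/(2*M) (r(h, M) = (M + h)/((2*M)) = (M + h)*(1/(2*M)) = (M + h)/(2*M))
43*r((1 + c) - 2, 7) = 43*((½)*(7 + ((1 - 4) - 2))/7) = 43*((½)*(⅐)*(7 + (-3 - 2))) = 43*((½)*(⅐)*(7 - 5)) = 43*((½)*(⅐)*2) = 43*(⅐) = 43/7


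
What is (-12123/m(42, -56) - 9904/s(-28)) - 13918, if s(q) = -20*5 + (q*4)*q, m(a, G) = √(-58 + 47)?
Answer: -10566238/759 + 12123*I*√11/11 ≈ -13921.0 + 3655.2*I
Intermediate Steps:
m(a, G) = I*√11 (m(a, G) = √(-11) = I*√11)
s(q) = -100 + 4*q² (s(q) = -100 + (4*q)*q = -100 + 4*q²)
(-12123/m(42, -56) - 9904/s(-28)) - 13918 = (-12123*(-I*√11/11) - 9904/(-100 + 4*(-28)²)) - 13918 = (-(-12123)*I*√11/11 - 9904/(-100 + 4*784)) - 13918 = (12123*I*√11/11 - 9904/(-100 + 3136)) - 13918 = (12123*I*√11/11 - 9904/3036) - 13918 = (12123*I*√11/11 - 9904*1/3036) - 13918 = (12123*I*√11/11 - 2476/759) - 13918 = (-2476/759 + 12123*I*√11/11) - 13918 = -10566238/759 + 12123*I*√11/11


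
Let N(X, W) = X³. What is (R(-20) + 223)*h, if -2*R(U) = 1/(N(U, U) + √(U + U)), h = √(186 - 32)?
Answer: 356800323*√154/1600001 + I*√385/32000020 ≈ 2767.4 + 6.1317e-7*I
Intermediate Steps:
h = √154 ≈ 12.410
R(U) = -1/(2*(U³ + √2*√U)) (R(U) = -1/(2*(U³ + √(U + U))) = -1/(2*(U³ + √(2*U))) = -1/(2*(U³ + √2*√U)))
(R(-20) + 223)*h = (-1/(2*(-20)³ + 2*√2*√(-20)) + 223)*√154 = (-1/(2*(-8000) + 2*√2*(2*I*√5)) + 223)*√154 = (-1/(-16000 + 4*I*√10) + 223)*√154 = (223 - 1/(-16000 + 4*I*√10))*√154 = √154*(223 - 1/(-16000 + 4*I*√10))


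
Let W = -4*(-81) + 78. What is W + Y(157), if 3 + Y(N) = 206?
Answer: 605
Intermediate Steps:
Y(N) = 203 (Y(N) = -3 + 206 = 203)
W = 402 (W = 324 + 78 = 402)
W + Y(157) = 402 + 203 = 605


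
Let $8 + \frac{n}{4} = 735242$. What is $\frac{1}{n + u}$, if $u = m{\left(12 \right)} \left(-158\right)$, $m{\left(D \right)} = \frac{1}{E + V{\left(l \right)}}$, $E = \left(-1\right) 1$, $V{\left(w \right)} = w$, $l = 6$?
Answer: $\frac{5}{14704522} \approx 3.4003 \cdot 10^{-7}$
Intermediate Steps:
$n = 2940936$ ($n = -32 + 4 \cdot 735242 = -32 + 2940968 = 2940936$)
$E = -1$
$m{\left(D \right)} = \frac{1}{5}$ ($m{\left(D \right)} = \frac{1}{-1 + 6} = \frac{1}{5}$)
$u = - \frac{158}{5}$ ($u = \frac{1}{5} \left(-158\right) = - \frac{158}{5} \approx -31.6$)
$\frac{1}{n + u} = \frac{1}{2940936 - \frac{158}{5}} = \frac{1}{\frac{14704522}{5}} = \frac{5}{14704522}$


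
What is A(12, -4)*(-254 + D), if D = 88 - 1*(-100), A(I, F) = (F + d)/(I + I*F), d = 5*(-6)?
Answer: -187/3 ≈ -62.333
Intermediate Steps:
d = -30
A(I, F) = (-30 + F)/(I + F*I) (A(I, F) = (F - 30)/(I + I*F) = (-30 + F)/(I + F*I))
D = 188 (D = 88 + 100 = 188)
A(12, -4)*(-254 + D) = ((-30 - 4)/(12*(1 - 4)))*(-254 + 188) = ((1/12)*(-34)/(-3))*(-66) = ((1/12)*(-⅓)*(-34))*(-66) = (17/18)*(-66) = -187/3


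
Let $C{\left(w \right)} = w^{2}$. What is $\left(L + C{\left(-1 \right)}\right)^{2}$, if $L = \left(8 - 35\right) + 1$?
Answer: $625$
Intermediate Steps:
$L = -26$ ($L = -27 + 1 = -26$)
$\left(L + C{\left(-1 \right)}\right)^{2} = \left(-26 + \left(-1\right)^{2}\right)^{2} = \left(-26 + 1\right)^{2} = \left(-25\right)^{2} = 625$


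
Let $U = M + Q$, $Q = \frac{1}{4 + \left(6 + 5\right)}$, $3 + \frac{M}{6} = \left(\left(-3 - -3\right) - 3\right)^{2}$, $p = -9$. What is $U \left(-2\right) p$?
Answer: $\frac{3246}{5} \approx 649.2$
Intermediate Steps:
$M = 36$ ($M = -18 + 6 \left(\left(-3 - -3\right) - 3\right)^{2} = -18 + 6 \left(\left(-3 + 3\right) - 3\right)^{2} = -18 + 6 \left(0 - 3\right)^{2} = -18 + 6 \left(-3\right)^{2} = -18 + 6 \cdot 9 = -18 + 54 = 36$)
$Q = \frac{1}{15}$ ($Q = \frac{1}{4 + 11} = \frac{1}{15} \approx 0.066667$)
$U = \frac{541}{15}$ ($U = 36 + \frac{1}{15} = \frac{541}{15} \approx 36.067$)
$U \left(-2\right) p = \frac{541}{15} \left(-2\right) \left(-9\right) = \left(- \frac{1082}{15}\right) \left(-9\right) = \frac{3246}{5}$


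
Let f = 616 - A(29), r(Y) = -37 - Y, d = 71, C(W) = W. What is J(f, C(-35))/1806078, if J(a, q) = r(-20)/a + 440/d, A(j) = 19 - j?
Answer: 91411/26757647596 ≈ 3.4163e-6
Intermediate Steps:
f = 626 (f = 616 - (19 - 1*29) = 616 - (19 - 29) = 616 - 1*(-10) = 616 + 10 = 626)
J(a, q) = 440/71 - 17/a (J(a, q) = (-37 - 1*(-20))/a + 440/71 = (-37 + 20)/a + 440*(1/71) = -17/a + 440/71 = 440/71 - 17/a)
J(f, C(-35))/1806078 = (440/71 - 17/626)/1806078 = (440/71 - 17*1/626)*(1/1806078) = (440/71 - 17/626)*(1/1806078) = (274233/44446)*(1/1806078) = 91411/26757647596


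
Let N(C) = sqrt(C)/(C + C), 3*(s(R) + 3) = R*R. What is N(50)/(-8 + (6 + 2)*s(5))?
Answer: 3*sqrt(2)/2080 ≈ 0.0020397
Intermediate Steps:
s(R) = -3 + R**2/3 (s(R) = -3 + (R*R)/3 = -3 + R**2/3)
N(C) = 1/(2*sqrt(C)) (N(C) = sqrt(C)/((2*C)) = (1/(2*C))*sqrt(C) = 1/(2*sqrt(C)))
N(50)/(-8 + (6 + 2)*s(5)) = (1/(2*sqrt(50)))/(-8 + (6 + 2)*(-3 + (1/3)*5**2)) = ((sqrt(2)/10)/2)/(-8 + 8*(-3 + (1/3)*25)) = (sqrt(2)/20)/(-8 + 8*(-3 + 25/3)) = (sqrt(2)/20)/(-8 + 8*(16/3)) = (sqrt(2)/20)/(-8 + 128/3) = (sqrt(2)/20)/(104/3) = 3*(sqrt(2)/20)/104 = 3*sqrt(2)/2080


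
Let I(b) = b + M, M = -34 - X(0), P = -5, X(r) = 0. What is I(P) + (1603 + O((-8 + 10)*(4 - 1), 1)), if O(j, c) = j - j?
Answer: 1564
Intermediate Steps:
O(j, c) = 0
M = -34 (M = -34 - 1*0 = -34 + 0 = -34)
I(b) = -34 + b (I(b) = b - 34 = -34 + b)
I(P) + (1603 + O((-8 + 10)*(4 - 1), 1)) = (-34 - 5) + (1603 + 0) = -39 + 1603 = 1564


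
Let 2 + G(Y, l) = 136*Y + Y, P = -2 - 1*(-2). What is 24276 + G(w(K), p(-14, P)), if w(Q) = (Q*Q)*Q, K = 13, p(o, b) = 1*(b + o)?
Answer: 325263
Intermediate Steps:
P = 0 (P = -2 + 2 = 0)
p(o, b) = b + o
w(Q) = Q³ (w(Q) = Q²*Q = Q³)
G(Y, l) = -2 + 137*Y (G(Y, l) = -2 + (136*Y + Y) = -2 + 137*Y)
24276 + G(w(K), p(-14, P)) = 24276 + (-2 + 137*13³) = 24276 + (-2 + 137*2197) = 24276 + (-2 + 300989) = 24276 + 300987 = 325263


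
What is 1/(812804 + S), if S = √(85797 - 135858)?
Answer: 812804/660650392477 - I*√50061/660650392477 ≈ 1.2303e-6 - 3.3867e-10*I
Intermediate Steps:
S = I*√50061 (S = √(-50061) = I*√50061 ≈ 223.74*I)
1/(812804 + S) = 1/(812804 + I*√50061)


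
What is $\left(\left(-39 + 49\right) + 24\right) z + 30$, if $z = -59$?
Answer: $-1976$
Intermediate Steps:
$\left(\left(-39 + 49\right) + 24\right) z + 30 = \left(\left(-39 + 49\right) + 24\right) \left(-59\right) + 30 = \left(10 + 24\right) \left(-59\right) + 30 = 34 \left(-59\right) + 30 = -2006 + 30 = -1976$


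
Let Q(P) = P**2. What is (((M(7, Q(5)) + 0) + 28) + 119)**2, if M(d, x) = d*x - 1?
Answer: 103041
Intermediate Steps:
M(d, x) = -1 + d*x
(((M(7, Q(5)) + 0) + 28) + 119)**2 = ((((-1 + 7*5**2) + 0) + 28) + 119)**2 = ((((-1 + 7*25) + 0) + 28) + 119)**2 = ((((-1 + 175) + 0) + 28) + 119)**2 = (((174 + 0) + 28) + 119)**2 = ((174 + 28) + 119)**2 = (202 + 119)**2 = 321**2 = 103041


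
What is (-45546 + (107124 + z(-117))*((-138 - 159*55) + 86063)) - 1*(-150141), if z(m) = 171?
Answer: 8281132695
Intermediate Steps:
(-45546 + (107124 + z(-117))*((-138 - 159*55) + 86063)) - 1*(-150141) = (-45546 + (107124 + 171)*((-138 - 159*55) + 86063)) - 1*(-150141) = (-45546 + 107295*((-138 - 8745) + 86063)) + 150141 = (-45546 + 107295*(-8883 + 86063)) + 150141 = (-45546 + 107295*77180) + 150141 = (-45546 + 8281028100) + 150141 = 8280982554 + 150141 = 8281132695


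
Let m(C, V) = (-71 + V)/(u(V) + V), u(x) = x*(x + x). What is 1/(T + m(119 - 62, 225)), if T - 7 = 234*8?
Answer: 9225/17333789 ≈ 0.00053220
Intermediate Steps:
T = 1879 (T = 7 + 234*8 = 7 + 1872 = 1879)
u(x) = 2*x² (u(x) = x*(2*x) = 2*x²)
m(C, V) = (-71 + V)/(V + 2*V²) (m(C, V) = (-71 + V)/(2*V² + V) = (-71 + V)/(V + 2*V²))
1/(T + m(119 - 62, 225)) = 1/(1879 + (-71 + 225)/(225*(1 + 2*225))) = 1/(1879 + (1/225)*154/(1 + 450)) = 1/(1879 + (1/225)*154/451) = 1/(1879 + (1/225)*(1/451)*154) = 1/(1879 + 14/9225) = 1/(17333789/9225) = 9225/17333789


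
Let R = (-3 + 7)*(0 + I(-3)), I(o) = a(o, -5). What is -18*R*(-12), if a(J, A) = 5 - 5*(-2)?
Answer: 12960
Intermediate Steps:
a(J, A) = 15 (a(J, A) = 5 + 10 = 15)
I(o) = 15
R = 60 (R = (-3 + 7)*(0 + 15) = 4*15 = 60)
-18*R*(-12) = -18*60*(-12) = -1080*(-12) = 12960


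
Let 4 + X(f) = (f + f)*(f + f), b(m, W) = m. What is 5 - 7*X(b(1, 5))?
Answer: 5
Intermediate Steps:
X(f) = -4 + 4*f**2 (X(f) = -4 + (f + f)*(f + f) = -4 + (2*f)*(2*f) = -4 + 4*f**2)
5 - 7*X(b(1, 5)) = 5 - 7*(-4 + 4*1**2) = 5 - 7*(-4 + 4*1) = 5 - 7*(-4 + 4) = 5 - 7*0 = 5 + 0 = 5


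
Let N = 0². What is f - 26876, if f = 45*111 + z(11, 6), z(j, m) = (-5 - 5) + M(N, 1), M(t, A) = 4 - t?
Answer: -21887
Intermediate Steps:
N = 0
z(j, m) = -6 (z(j, m) = (-5 - 5) + (4 - 1*0) = -10 + (4 + 0) = -10 + 4 = -6)
f = 4989 (f = 45*111 - 6 = 4995 - 6 = 4989)
f - 26876 = 4989 - 26876 = -21887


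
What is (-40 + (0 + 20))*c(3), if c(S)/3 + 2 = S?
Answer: -60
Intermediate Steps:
c(S) = -6 + 3*S
(-40 + (0 + 20))*c(3) = (-40 + (0 + 20))*(-6 + 3*3) = (-40 + 20)*(-6 + 9) = -20*3 = -60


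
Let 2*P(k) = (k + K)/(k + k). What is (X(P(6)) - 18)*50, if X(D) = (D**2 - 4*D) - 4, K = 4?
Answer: -84575/72 ≈ -1174.7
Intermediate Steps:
P(k) = (4 + k)/(4*k) (P(k) = ((k + 4)/(k + k))/2 = ((4 + k)/((2*k)))/2 = ((4 + k)*(1/(2*k)))/2 = ((4 + k)/(2*k))/2 = (4 + k)/(4*k))
X(D) = -4 + D**2 - 4*D
(X(P(6)) - 18)*50 = ((-4 + ((1/4)*(4 + 6)/6)**2 - (4 + 6)/6) - 18)*50 = ((-4 + ((1/4)*(1/6)*10)**2 - 10/6) - 18)*50 = ((-4 + (5/12)**2 - 4*5/12) - 18)*50 = ((-4 + 25/144 - 5/3) - 18)*50 = (-791/144 - 18)*50 = -3383/144*50 = -84575/72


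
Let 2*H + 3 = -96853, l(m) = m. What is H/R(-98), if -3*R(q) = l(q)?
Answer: -72642/49 ≈ -1482.5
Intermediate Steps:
H = -48428 (H = -3/2 + (½)*(-96853) = -3/2 - 96853/2 = -48428)
R(q) = -q/3
H/R(-98) = -48428/((-⅓*(-98))) = -48428/98/3 = -48428*3/98 = -72642/49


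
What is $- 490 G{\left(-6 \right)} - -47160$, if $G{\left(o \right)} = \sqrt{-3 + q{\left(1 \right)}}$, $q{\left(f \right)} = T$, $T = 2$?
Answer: $47160 - 490 i \approx 47160.0 - 490.0 i$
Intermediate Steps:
$q{\left(f \right)} = 2$
$G{\left(o \right)} = i$ ($G{\left(o \right)} = \sqrt{-3 + 2} = \sqrt{-1} = i$)
$- 490 G{\left(-6 \right)} - -47160 = - 490 i - -47160 = - 490 i + 47160 = 47160 - 490 i$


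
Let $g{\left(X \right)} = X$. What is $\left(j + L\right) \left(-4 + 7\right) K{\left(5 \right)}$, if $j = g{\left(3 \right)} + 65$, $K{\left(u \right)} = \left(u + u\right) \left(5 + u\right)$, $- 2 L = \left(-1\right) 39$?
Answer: $26250$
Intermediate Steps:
$L = \frac{39}{2}$ ($L = - \frac{\left(-1\right) 39}{2} = \left(- \frac{1}{2}\right) \left(-39\right) = \frac{39}{2} \approx 19.5$)
$K{\left(u \right)} = 2 u \left(5 + u\right)$
$j = 68$ ($j = 3 + 65 = 68$)
$\left(j + L\right) \left(-4 + 7\right) K{\left(5 \right)} = \left(68 + \frac{39}{2}\right) \left(-4 + 7\right) 2 \cdot 5 \left(5 + 5\right) = \frac{175 \cdot 3 \cdot 2 \cdot 5 \cdot 10}{2} = \frac{175 \cdot 3 \cdot 100}{2} = \frac{175}{2} \cdot 300 = 26250$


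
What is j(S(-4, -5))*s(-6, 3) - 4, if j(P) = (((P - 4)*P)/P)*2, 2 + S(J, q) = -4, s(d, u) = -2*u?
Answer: 116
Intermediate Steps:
S(J, q) = -6 (S(J, q) = -2 - 4 = -6)
j(P) = -8 + 2*P (j(P) = (((-4 + P)*P)/P)*2 = ((P*(-4 + P))/P)*2 = (-4 + P)*2 = -8 + 2*P)
j(S(-4, -5))*s(-6, 3) - 4 = (-8 + 2*(-6))*(-2*3) - 4 = (-8 - 12)*(-6) - 4 = -20*(-6) - 4 = 120 - 4 = 116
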